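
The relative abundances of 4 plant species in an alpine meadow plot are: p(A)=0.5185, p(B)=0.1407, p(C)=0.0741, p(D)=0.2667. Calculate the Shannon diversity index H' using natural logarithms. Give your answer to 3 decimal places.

1.162

Each pᵢ ln pᵢ term (working shown to 5 dp, full precision carried): 0.5185×(-0.65682)=-0.34056, 0.1407×(-1.96113)=-0.27593, 0.0741×(-2.60234)=-0.19283, 0.2667×(-1.32163)=-0.35248.
Sum = -1.16180, so H' = 1.162.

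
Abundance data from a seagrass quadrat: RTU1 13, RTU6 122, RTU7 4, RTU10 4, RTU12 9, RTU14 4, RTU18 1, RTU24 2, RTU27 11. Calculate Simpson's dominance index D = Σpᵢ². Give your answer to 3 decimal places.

0.530

Total N = 13+122+4+4+9+4+1+2+11 = 170, so the proportions are 0.07647, 0.71765, 0.02353, 0.02353, 0.05294, 0.02353, 0.00588, 0.01176, 0.06471 (working shown to 5 dp, full precision carried).
D = 0.07647² + 0.71765² + 0.02353² + 0.02353² + 0.05294² + 0.02353² + 0.00588² + 0.01176² + 0.06471² = 0.00585 + 0.51502 + 0.00055 + 0.00055 + 0.00280 + 0.00055 + 0.00003 + 0.00014 + 0.00419 = 0.52969.
To 3 decimal places, D = 0.530.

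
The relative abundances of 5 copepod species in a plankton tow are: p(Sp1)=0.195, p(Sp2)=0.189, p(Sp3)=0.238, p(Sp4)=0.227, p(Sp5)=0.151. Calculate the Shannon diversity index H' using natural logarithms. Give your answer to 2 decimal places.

1.60

Each pᵢ ln pᵢ term (working shown to 4 dp, full precision carried): 0.195×(-1.6348)=-0.3188, 0.189×(-1.6660)=-0.3149, 0.238×(-1.4355)=-0.3416, 0.227×(-1.4828)=-0.3366, 0.151×(-1.8905)=-0.2855.
Sum = -1.5974, so H' = 1.60.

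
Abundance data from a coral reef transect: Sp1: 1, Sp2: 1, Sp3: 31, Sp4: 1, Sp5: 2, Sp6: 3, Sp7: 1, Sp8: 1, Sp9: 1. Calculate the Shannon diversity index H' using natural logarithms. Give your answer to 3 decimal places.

Total N = 1+1+31+1+2+3+1+1+1 = 42, so the proportions are 0.02381, 0.02381, 0.7381, 0.02381, 0.04762, 0.07143, 0.02381, 0.02381, 0.02381 (working shown to 5 dp, full precision carried).
Each pᵢ ln pᵢ term: 0.02381×(-3.73767)=-0.08899, 0.02381×(-3.73767)=-0.08899, 0.7381×(-0.30368)=-0.22415, 0.02381×(-3.73767)=-0.08899, 0.04762×(-3.04452)=-0.14498, 0.07143×(-2.63906)=-0.18850, 0.02381×(-3.73767)=-0.08899, 0.02381×(-3.73767)=-0.08899, 0.02381×(-3.73767)=-0.08899.
Sum = -1.09158, so H' = 1.092.

1.092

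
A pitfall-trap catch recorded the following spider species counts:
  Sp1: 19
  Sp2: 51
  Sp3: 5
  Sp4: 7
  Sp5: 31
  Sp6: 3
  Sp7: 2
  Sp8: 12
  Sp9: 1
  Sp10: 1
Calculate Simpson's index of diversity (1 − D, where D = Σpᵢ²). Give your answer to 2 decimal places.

Total N = 19+51+5+7+31+3+2+12+1+1 = 132, so the proportions are 0.1439, 0.3864, 0.0379, 0.053, 0.2348, 0.0227, 0.0152, 0.0909, 0.0076, 0.0076 (working shown to 4 dp, full precision carried).
D = 0.1439² + 0.3864² + 0.0379² + 0.053² + 0.2348² + 0.0227² + 0.0152² + 0.0909² + 0.0076² + 0.0076² = 0.0207 + 0.1493 + 0.0014 + 0.0028 + 0.0552 + 0.0005 + 0.0002 + 0.0083 + 0.0001 + 0.0001 = 0.2385.
So 1 − D = 0.7615, i.e. 0.76 to 2 decimal places.

0.76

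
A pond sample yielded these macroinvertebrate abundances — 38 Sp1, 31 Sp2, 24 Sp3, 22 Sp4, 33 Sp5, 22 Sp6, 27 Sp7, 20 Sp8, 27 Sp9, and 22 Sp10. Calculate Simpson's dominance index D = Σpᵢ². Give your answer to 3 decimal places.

0.104

Total N = 38+31+24+22+33+22+27+20+27+22 = 266, so the proportions are 0.14286, 0.11654, 0.09023, 0.08271, 0.12406, 0.08271, 0.1015, 0.07519, 0.1015, 0.08271 (working shown to 5 dp, full precision carried).
D = 0.14286² + 0.11654² + 0.09023² + 0.08271² + 0.12406² + 0.08271² + 0.1015² + 0.07519² + 0.1015² + 0.08271² = 0.02041 + 0.01358 + 0.00814 + 0.00684 + 0.01539 + 0.00684 + 0.01030 + 0.00565 + 0.01030 + 0.00684 = 0.10430.
To 3 decimal places, D = 0.104.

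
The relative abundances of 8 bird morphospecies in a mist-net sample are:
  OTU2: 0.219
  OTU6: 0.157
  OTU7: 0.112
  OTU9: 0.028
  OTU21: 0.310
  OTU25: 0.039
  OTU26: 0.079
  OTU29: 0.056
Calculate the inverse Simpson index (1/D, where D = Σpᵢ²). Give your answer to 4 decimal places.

5.1831

D = 0.219² + 0.157² + 0.112² + 0.028² + 0.31² + 0.039² + 0.079² + 0.056² = 0.04796100 + 0.02464900 + 0.01254400 + 0.00078400 + 0.09610000 + 0.00152100 + 0.00624100 + 0.00313600 = 0.19293600 (working shown to 8 dp, full precision carried).
So 1/D = 5.183066, i.e. 5.1831 to 4 decimal places.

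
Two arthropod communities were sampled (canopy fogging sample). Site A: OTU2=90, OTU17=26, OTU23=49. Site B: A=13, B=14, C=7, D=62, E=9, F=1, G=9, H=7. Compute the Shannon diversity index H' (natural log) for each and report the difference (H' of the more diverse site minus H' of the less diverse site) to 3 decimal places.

Site A: N=165, proportions 0.545455, 0.157576, 0.29697, giving H' = 0.982354 (working shown to 6 dp, full precision carried).
Site B: N=122, proportions 0.106557, 0.114754, 0.057377, 0.508197, 0.07377, 0.008197, 0.07377, 0.057377, giving H' = 1.582986.
Difference = |0.982354 − 1.582986| = 0.600632, i.e. 0.601 to 3 decimal places.

0.601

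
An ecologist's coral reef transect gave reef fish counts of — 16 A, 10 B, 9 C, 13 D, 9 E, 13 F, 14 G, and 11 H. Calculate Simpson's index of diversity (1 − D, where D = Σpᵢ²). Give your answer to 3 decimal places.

Total N = 16+10+9+13+9+13+14+11 = 95, so the proportions are 0.16842, 0.10526, 0.09474, 0.13684, 0.09474, 0.13684, 0.14737, 0.11579 (working shown to 5 dp, full precision carried).
D = 0.16842² + 0.10526² + 0.09474² + 0.13684² + 0.09474² + 0.13684² + 0.14737² + 0.11579² = 0.02837 + 0.01108 + 0.00898 + 0.01873 + 0.00898 + 0.01873 + 0.02172 + 0.01341 = 0.12997.
So 1 − D = 0.87003, i.e. 0.870 to 3 decimal places.

0.870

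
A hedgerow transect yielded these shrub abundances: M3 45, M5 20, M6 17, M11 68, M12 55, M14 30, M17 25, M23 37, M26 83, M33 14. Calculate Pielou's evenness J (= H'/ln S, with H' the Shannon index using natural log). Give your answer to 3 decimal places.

0.935

Total N = 45+20+17+68+55+30+25+37+83+14 = 394, so the proportions are 0.11421, 0.05076, 0.04315, 0.17259, 0.13959, 0.07614, 0.06345, 0.09391, 0.21066, 0.03553 (working shown to 5 dp, full precision carried).
H' = −Σ pᵢ ln pᵢ = −((-0.24781) + (-0.15130) + (-0.13562) + (-0.30321) + (-0.27486) + (-0.19608) + (-0.17497) + (-0.22213) + (-0.32810) + (-0.11858)) = 2.15267.
With S = 10 species, ln S = 2.30259, so J = 2.15267/2.30259 = 0.93489, i.e. 0.935 to 3 decimal places.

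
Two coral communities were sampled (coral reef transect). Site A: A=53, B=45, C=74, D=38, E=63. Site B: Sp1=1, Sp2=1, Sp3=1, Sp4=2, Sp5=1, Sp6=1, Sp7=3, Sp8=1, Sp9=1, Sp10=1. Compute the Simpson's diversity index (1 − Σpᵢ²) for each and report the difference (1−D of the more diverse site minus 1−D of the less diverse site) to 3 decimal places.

Site A: N=273, proportions 0.19414, 0.16484, 0.27106, 0.13919, 0.23077, giving 1−D = 0.78904 (working shown to 5 dp, full precision carried).
Site B: N=13, proportions 0.07692, 0.07692, 0.07692, 0.15385, 0.07692, 0.07692, 0.23077, 0.07692, 0.07692, 0.07692, giving 1−D = 0.87574.
Difference = |0.78904 − 0.87574| = 0.08670, i.e. 0.087 to 3 decimal places.

0.087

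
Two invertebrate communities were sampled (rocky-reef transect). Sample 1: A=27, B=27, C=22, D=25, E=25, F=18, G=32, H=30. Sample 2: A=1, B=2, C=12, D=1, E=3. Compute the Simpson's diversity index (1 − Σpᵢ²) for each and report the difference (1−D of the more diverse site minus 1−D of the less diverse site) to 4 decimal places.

0.3123

Sample 1: N=206, proportions 0.131068, 0.131068, 0.106796, 0.121359, 0.121359, 0.087379, 0.15534, 0.145631, giving 1−D = 0.871807 (working shown to 6 dp, full precision carried).
Sample 2: N=19, proportions 0.052632, 0.105263, 0.631579, 0.052632, 0.157895, giving 1−D = 0.559557.
Difference = |0.871807 − 0.559557| = 0.312250, i.e. 0.3123 to 4 decimal places.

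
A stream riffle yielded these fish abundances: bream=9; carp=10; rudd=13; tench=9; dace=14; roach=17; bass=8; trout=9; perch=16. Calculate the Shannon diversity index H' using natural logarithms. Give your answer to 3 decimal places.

2.161

Total N = 9+10+13+9+14+17+8+9+16 = 105, so the proportions are 0.08571, 0.09524, 0.12381, 0.08571, 0.13333, 0.1619, 0.07619, 0.08571, 0.15238 (working shown to 5 dp, full precision carried).
Each pᵢ ln pᵢ term: 0.08571×(-2.45674)=-0.21058, 0.09524×(-2.35138)=-0.22394, 0.12381×(-2.08901)=-0.25864, 0.08571×(-2.45674)=-0.21058, 0.13333×(-2.01490)=-0.26865, 0.1619×(-1.82075)=-0.29479, 0.07619×(-2.57452)=-0.19615, 0.08571×(-2.45674)=-0.21058, 0.15238×(-1.88137)=-0.28669.
Sum = -2.16059, so H' = 2.161.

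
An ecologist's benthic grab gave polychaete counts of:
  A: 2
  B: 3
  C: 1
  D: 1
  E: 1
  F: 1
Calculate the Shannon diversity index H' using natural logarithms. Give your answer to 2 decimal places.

1.68

Total N = 2+3+1+1+1+1 = 9, so the proportions are 0.2222, 0.3333, 0.1111, 0.1111, 0.1111, 0.1111 (working shown to 4 dp, full precision carried).
Each pᵢ ln pᵢ term: 0.2222×(-1.5041)=-0.3342, 0.3333×(-1.0986)=-0.3662, 0.1111×(-2.1972)=-0.2441, 0.1111×(-2.1972)=-0.2441, 0.1111×(-2.1972)=-0.2441, 0.1111×(-2.1972)=-0.2441.
Sum = -1.6770, so H' = 1.68.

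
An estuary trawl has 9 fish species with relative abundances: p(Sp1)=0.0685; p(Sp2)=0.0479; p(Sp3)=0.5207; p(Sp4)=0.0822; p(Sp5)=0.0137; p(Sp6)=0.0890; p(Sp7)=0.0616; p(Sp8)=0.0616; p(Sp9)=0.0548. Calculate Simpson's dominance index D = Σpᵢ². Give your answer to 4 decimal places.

D = 0.0685² + 0.0479² + 0.5207² + 0.0822² + 0.0137² + 0.089² + 0.0616² + 0.0616² + 0.0548² = 0.004692 + 0.002294 + 0.271128 + 0.006757 + 0.000188 + 0.007921 + 0.003795 + 0.003795 + 0.003003 = 0.303573 (working shown to 6 dp, full precision carried).
To 4 decimal places, D = 0.3036.

0.3036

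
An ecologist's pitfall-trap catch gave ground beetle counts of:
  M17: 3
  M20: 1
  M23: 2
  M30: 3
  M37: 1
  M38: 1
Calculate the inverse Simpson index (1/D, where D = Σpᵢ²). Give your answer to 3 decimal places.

4.840

Total N = 3+1+2+3+1+1 = 11, so the proportions are 0.2727273, 0.0909091, 0.1818182, 0.2727273, 0.0909091, 0.0909091 (working shown to 7 dp, full precision carried).
D = 0.2727273² + 0.0909091² + 0.1818182² + 0.2727273² + 0.0909091² + 0.0909091² = 0.0743802 + 0.0082645 + 0.0330579 + 0.0743802 + 0.0082645 + 0.0082645 = 0.2066116.
So 1/D = 4.84000, i.e. 4.840 to 3 decimal places.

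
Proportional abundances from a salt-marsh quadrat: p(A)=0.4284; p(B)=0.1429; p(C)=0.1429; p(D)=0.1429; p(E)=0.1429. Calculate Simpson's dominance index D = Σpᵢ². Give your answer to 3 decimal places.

D = 0.4284² + 0.1429² + 0.1429² + 0.1429² + 0.1429² = 0.18353 + 0.02042 + 0.02042 + 0.02042 + 0.02042 = 0.26521 (working shown to 5 dp, full precision carried).
To 3 decimal places, D = 0.265.

0.265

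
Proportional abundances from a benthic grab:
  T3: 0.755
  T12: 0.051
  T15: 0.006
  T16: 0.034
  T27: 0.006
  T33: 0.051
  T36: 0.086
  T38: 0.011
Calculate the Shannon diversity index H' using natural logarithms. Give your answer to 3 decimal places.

Each pᵢ ln pᵢ term (working shown to 5 dp, full precision carried): 0.755×(-0.28104)=-0.21218, 0.051×(-2.97593)=-0.15177, 0.006×(-5.11600)=-0.03070, 0.034×(-3.38139)=-0.11497, 0.006×(-5.11600)=-0.03070, 0.051×(-2.97593)=-0.15177, 0.086×(-2.45341)=-0.21099, 0.011×(-4.50986)=-0.04961.
Sum = -0.95269, so H' = 0.953.

0.953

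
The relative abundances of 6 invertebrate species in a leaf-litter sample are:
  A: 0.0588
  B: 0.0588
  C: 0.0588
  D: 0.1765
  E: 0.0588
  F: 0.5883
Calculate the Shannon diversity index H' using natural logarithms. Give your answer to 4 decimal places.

1.2847

Each pᵢ ln pᵢ term (working shown to 6 dp, full precision carried): 0.0588×(-2.833613)=-0.166616, 0.0588×(-2.833613)=-0.166616, 0.0588×(-2.833613)=-0.166616, 0.1765×(-1.734434)=-0.306128, 0.0588×(-2.833613)=-0.166616, 0.5883×(-0.530518)=-0.312104.
Sum = -1.284697, so H' = 1.2847.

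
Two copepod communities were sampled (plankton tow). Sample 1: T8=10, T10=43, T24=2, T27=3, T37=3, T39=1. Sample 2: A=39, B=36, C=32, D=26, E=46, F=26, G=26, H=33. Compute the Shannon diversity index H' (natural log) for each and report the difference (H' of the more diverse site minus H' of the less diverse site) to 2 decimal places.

Sample 1: N=62, proportions 0.1613, 0.6935, 0.0323, 0.0484, 0.0484, 0.0161, giving H' = 1.0185 (working shown to 4 dp, full precision carried).
Sample 2: N=264, proportions 0.1477, 0.1364, 0.1212, 0.0985, 0.1742, 0.0985, 0.0985, 0.125, giving H' = 2.0592.
Difference = |1.0185 − 2.0592| = 1.0407, i.e. 1.04 to 2 decimal places.

1.04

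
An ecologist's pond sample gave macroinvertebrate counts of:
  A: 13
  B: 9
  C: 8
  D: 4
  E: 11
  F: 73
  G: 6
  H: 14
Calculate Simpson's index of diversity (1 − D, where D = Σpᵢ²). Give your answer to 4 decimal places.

0.6843

Total N = 13+9+8+4+11+73+6+14 = 138, so the proportions are 0.094203, 0.065217, 0.057971, 0.028986, 0.07971, 0.528986, 0.043478, 0.101449 (working shown to 6 dp, full precision carried).
D = 0.094203² + 0.065217² + 0.057971² + 0.028986² + 0.07971² + 0.528986² + 0.043478² + 0.101449² = 0.008874 + 0.004253 + 0.003361 + 0.000840 + 0.006354 + 0.279826 + 0.001890 + 0.010292 = 0.315690.
So 1 − D = 0.684310, i.e. 0.6843 to 4 decimal places.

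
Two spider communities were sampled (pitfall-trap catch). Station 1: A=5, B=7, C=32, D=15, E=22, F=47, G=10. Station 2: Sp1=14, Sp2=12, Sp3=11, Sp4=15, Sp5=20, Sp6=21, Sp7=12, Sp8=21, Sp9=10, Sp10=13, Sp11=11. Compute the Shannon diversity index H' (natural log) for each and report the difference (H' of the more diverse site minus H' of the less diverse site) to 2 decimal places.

Station 1: N=138, proportions 0.03623, 0.05072, 0.23188, 0.1087, 0.15942, 0.34058, 0.07246, giving H' = 1.70132 (working shown to 5 dp, full precision carried).
Station 2: N=160, proportions 0.0875, 0.075, 0.06875, 0.09375, 0.125, 0.13125, 0.075, 0.13125, 0.0625, 0.08125, 0.06875, giving H' = 2.36196.
Difference = |1.70132 − 2.36196| = 0.66064, i.e. 0.66 to 2 decimal places.

0.66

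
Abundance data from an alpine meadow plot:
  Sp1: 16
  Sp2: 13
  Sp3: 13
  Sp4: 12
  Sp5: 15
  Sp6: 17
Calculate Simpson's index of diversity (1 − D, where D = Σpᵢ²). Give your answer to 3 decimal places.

0.831

Total N = 16+13+13+12+15+17 = 86, so the proportions are 0.18605, 0.15116, 0.15116, 0.13953, 0.17442, 0.19767 (working shown to 5 dp, full precision carried).
D = 0.18605² + 0.15116² + 0.15116² + 0.13953² + 0.17442² + 0.19767² = 0.03461 + 0.02285 + 0.02285 + 0.01947 + 0.03042 + 0.03908 = 0.16928.
So 1 − D = 0.83072, i.e. 0.831 to 3 decimal places.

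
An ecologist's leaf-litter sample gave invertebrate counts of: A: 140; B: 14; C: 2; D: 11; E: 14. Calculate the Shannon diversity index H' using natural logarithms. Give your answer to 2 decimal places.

Total N = 140+14+2+11+14 = 181, so the proportions are 0.7735, 0.0773, 0.011, 0.0608, 0.0773 (working shown to 4 dp, full precision carried).
Each pᵢ ln pᵢ term: 0.7735×(-0.2569)=-0.1987, 0.0773×(-2.5594)=-0.1980, 0.011×(-4.5053)=-0.0498, 0.0608×(-2.8006)=-0.1702, 0.0773×(-2.5594)=-0.1980.
Sum = -0.8146, so H' = 0.81.

0.81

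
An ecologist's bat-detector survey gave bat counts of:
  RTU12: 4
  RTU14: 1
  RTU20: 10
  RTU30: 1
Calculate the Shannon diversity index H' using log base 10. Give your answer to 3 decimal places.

Total N = 4+1+10+1 = 16, so the proportions are 0.25, 0.0625, 0.625, 0.0625 (working shown to 5 dp, full precision carried).
Each pᵢ log₁₀ pᵢ term: 0.25×(-0.60206)=-0.15051, 0.0625×(-1.20412)=-0.07526, 0.625×(-0.20412)=-0.12757, 0.0625×(-1.20412)=-0.07526.
Sum = -0.42860, so H' = 0.429.

0.429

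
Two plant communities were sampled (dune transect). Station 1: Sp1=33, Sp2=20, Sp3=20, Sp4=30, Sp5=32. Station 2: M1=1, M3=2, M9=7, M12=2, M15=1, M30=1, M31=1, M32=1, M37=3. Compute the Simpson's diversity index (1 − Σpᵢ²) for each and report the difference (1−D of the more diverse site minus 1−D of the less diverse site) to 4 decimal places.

0.0125

Station 1: N=135, proportions 0.244444, 0.148148, 0.148148, 0.222222, 0.237037, giving 1−D = 0.790782 (working shown to 6 dp, full precision carried).
Station 2: N=19, proportions 0.052632, 0.105263, 0.368421, 0.105263, 0.052632, 0.052632, 0.052632, 0.052632, 0.157895, giving 1−D = 0.803324.
Difference = |0.790782 − 0.803324| = 0.012542, i.e. 0.0125 to 4 decimal places.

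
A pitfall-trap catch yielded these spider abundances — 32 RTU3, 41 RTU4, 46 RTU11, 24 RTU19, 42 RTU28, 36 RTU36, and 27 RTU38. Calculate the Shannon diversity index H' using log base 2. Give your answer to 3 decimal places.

2.774

Total N = 32+41+46+24+42+36+27 = 248, so the proportions are 0.12903, 0.16532, 0.18548, 0.09677, 0.16935, 0.14516, 0.10887 (working shown to 5 dp, full precision carried).
Each pᵢ log₂ pᵢ term: 0.12903×(-2.95420)=-0.38119, 0.16532×(-2.59664)=-0.42928, 0.18548×(-2.43063)=-0.45084, 0.09677×(-3.36923)=-0.32605, 0.16935×(-2.56188)=-0.43387, 0.14516×(-2.78427)=-0.40417, 0.10887×(-3.19931)=-0.34831.
Sum = -2.77372, so H' = 2.774.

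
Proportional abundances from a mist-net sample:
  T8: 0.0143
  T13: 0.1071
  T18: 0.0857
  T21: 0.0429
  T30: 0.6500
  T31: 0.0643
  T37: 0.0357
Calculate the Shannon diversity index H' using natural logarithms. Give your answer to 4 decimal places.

Each pᵢ ln pᵢ term (working shown to 6 dp, full precision carried): 0.0143×(-4.247496)=-0.060739, 0.1071×(-2.233992)=-0.239261, 0.0857×(-2.456902)=-0.210557, 0.0429×(-3.148883)=-0.135087, 0.65×(-0.430783)=-0.280009, 0.0643×(-2.744196)=-0.176452, 0.0357×(-3.332605)=-0.118974.
Sum = -1.221078, so H' = 1.2211.

1.2211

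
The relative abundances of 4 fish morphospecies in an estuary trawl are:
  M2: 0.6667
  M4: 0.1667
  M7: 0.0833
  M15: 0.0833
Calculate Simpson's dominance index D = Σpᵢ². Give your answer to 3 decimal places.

0.486

D = 0.6667² + 0.1667² + 0.0833² + 0.0833² = 0.44449 + 0.02779 + 0.00694 + 0.00694 = 0.48616 (working shown to 5 dp, full precision carried).
To 3 decimal places, D = 0.486.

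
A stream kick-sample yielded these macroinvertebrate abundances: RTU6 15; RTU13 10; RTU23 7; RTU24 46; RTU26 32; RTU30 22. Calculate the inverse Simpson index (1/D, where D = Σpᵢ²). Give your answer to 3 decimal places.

4.358

Total N = 15+10+7+46+32+22 = 132, so the proportions are 0.1136364, 0.0757576, 0.0530303, 0.3484848, 0.2424242, 0.1666667 (working shown to 7 dp, full precision carried).
D = 0.1136364² + 0.0757576² + 0.0530303² + 0.3484848² + 0.2424242² + 0.1666667² = 0.0129132 + 0.0057392 + 0.0028122 + 0.1214417 + 0.0587695 + 0.0277778 = 0.2294536.
So 1/D = 4.35818, i.e. 4.358 to 3 decimal places.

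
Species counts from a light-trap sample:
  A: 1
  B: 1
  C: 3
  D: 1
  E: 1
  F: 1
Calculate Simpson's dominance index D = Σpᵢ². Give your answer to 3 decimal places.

0.219

Total N = 1+1+3+1+1+1 = 8, so the proportions are 0.125, 0.125, 0.375, 0.125, 0.125, 0.125 (working shown to 5 dp, full precision carried).
D = 0.125² + 0.125² + 0.375² + 0.125² + 0.125² + 0.125² = 0.01562 + 0.01562 + 0.14062 + 0.01562 + 0.01562 + 0.01562 = 0.21875.
To 3 decimal places, D = 0.219.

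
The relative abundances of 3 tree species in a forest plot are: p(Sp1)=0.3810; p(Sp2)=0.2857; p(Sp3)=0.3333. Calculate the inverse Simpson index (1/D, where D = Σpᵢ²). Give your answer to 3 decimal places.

D = 0.381² + 0.2857² + 0.3333² = 0.145161 + 0.081624 + 0.111089 = 0.337874 (working shown to 6 dp, full precision carried).
So 1/D = 2.95968, i.e. 2.960 to 3 decimal places.

2.960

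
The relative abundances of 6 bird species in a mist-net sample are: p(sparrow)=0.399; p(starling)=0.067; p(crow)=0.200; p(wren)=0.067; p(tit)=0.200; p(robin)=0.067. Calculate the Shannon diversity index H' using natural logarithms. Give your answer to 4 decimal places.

Each pᵢ ln pᵢ term (working shown to 6 dp, full precision carried): 0.399×(-0.918794)=-0.366599, 0.067×(-2.703063)=-0.181105, 0.2×(-1.609438)=-0.321888, 0.067×(-2.703063)=-0.181105, 0.2×(-1.609438)=-0.321888, 0.067×(-2.703063)=-0.181105.
Sum = -1.553690, so H' = 1.5537.

1.5537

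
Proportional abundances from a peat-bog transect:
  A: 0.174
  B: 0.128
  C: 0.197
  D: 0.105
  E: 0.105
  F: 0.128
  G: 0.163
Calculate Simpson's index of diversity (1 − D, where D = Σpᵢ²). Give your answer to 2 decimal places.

D = 0.174² + 0.128² + 0.197² + 0.105² + 0.105² + 0.128² + 0.163² = 0.0303 + 0.0164 + 0.0388 + 0.0110 + 0.0110 + 0.0164 + 0.0266 = 0.1505 (working shown to 4 dp, full precision carried).
So 1 − D = 0.8495, i.e. 0.85 to 2 decimal places.

0.85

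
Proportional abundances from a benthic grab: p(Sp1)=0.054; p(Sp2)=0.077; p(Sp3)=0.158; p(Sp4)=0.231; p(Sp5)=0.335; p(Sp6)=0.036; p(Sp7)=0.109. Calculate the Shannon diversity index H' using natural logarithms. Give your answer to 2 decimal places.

1.71

Each pᵢ ln pᵢ term (working shown to 4 dp, full precision carried): 0.054×(-2.9188)=-0.1576, 0.077×(-2.5639)=-0.1974, 0.158×(-1.8452)=-0.2915, 0.231×(-1.4653)=-0.3385, 0.335×(-1.0936)=-0.3664, 0.036×(-3.3242)=-0.1197, 0.109×(-2.2164)=-0.2416.
Sum = -1.7127, so H' = 1.71.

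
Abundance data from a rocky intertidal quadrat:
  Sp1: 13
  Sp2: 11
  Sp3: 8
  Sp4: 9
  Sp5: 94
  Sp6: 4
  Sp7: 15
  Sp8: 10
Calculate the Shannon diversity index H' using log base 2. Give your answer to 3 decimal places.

2.146

Total N = 13+11+8+9+94+4+15+10 = 164, so the proportions are 0.07927, 0.06707, 0.04878, 0.05488, 0.57317, 0.02439, 0.09146, 0.06098 (working shown to 5 dp, full precision carried).
Each pᵢ log₂ pᵢ term: 0.07927×(-3.65711)=-0.28989, 0.06707×(-3.89812)=-0.26146, 0.04878×(-4.35755)=-0.21256, 0.05488×(-4.18763)=-0.22981, 0.57317×(-0.80296)=-0.46023, 0.02439×(-5.35755)=-0.13067, 0.09146×(-3.45066)=-0.31561, 0.06098×(-4.03562)=-0.24607.
Sum = -2.14632, so H' = 2.146.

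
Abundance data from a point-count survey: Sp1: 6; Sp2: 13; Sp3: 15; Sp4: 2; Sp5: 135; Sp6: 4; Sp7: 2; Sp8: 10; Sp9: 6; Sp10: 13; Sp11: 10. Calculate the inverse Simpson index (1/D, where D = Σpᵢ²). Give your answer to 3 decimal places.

2.445

Total N = 6+13+15+2+135+4+2+10+6+13+10 = 216, so the proportions are 0.027778, 0.060185, 0.069444, 0.009259, 0.625, 0.018519, 0.009259, 0.046296, 0.027778, 0.060185, 0.046296 (working shown to 6 dp, full precision carried).
D = 0.027778² + 0.060185² + 0.069444² + 0.009259² + 0.625² + 0.018519² + 0.009259² + 0.046296² + 0.027778² + 0.060185² + 0.046296² = 0.000772 + 0.003622 + 0.004823 + 0.000086 + 0.390625 + 0.000343 + 0.000086 + 0.002143 + 0.000772 + 0.003622 + 0.002143 = 0.409036.
So 1/D = 2.44477, i.e. 2.445 to 3 decimal places.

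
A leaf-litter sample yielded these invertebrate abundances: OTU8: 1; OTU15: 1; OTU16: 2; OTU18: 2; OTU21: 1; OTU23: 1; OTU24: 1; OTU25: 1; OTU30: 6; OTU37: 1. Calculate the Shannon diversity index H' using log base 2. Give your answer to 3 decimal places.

2.940

Total N = 1+1+2+2+1+1+1+1+6+1 = 17, so the proportions are 0.05882, 0.05882, 0.11765, 0.11765, 0.05882, 0.05882, 0.05882, 0.05882, 0.35294, 0.05882 (working shown to 5 dp, full precision carried).
Each pᵢ log₂ pᵢ term: 0.05882×(-4.08746)=-0.24044, 0.05882×(-4.08746)=-0.24044, 0.11765×(-3.08746)=-0.36323, 0.11765×(-3.08746)=-0.36323, 0.05882×(-4.08746)=-0.24044, 0.05882×(-4.08746)=-0.24044, 0.05882×(-4.08746)=-0.24044, 0.05882×(-4.08746)=-0.24044, 0.35294×(-1.50250)=-0.53029, 0.05882×(-4.08746)=-0.24044.
Sum = -2.93983, so H' = 2.940.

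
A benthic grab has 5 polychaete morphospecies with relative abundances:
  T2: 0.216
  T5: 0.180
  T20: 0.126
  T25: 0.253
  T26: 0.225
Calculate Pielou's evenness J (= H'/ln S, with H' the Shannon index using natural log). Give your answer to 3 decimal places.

H' = −Σ pᵢ ln pᵢ = −((-0.33102) + (-0.30866) + (-0.26101) + (-0.34771) + (-0.33562)) = 1.58402 (working shown to 5 dp, full precision carried).
With S = 5 species, ln S = 1.60944, so J = 1.58402/1.60944 = 0.98421, i.e. 0.984 to 3 decimal places.

0.984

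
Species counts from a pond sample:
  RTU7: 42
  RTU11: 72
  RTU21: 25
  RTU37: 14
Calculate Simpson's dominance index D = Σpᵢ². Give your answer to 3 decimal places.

0.332

Total N = 42+72+25+14 = 153, so the proportions are 0.27451, 0.47059, 0.1634, 0.0915 (working shown to 5 dp, full precision carried).
D = 0.27451² + 0.47059² + 0.1634² + 0.0915² = 0.07536 + 0.22145 + 0.02670 + 0.00837 = 0.33188.
To 3 decimal places, D = 0.332.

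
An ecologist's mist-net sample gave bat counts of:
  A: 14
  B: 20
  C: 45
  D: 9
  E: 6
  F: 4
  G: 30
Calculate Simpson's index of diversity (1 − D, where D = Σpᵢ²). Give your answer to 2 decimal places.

0.78

Total N = 14+20+45+9+6+4+30 = 128, so the proportions are 0.1094, 0.1562, 0.3516, 0.0703, 0.0469, 0.0312, 0.2344 (working shown to 4 dp, full precision carried).
D = 0.1094² + 0.1562² + 0.3516² + 0.0703² + 0.0469² + 0.0312² + 0.2344² = 0.0120 + 0.0244 + 0.1236 + 0.0049 + 0.0022 + 0.0010 + 0.0549 = 0.2230.
So 1 − D = 0.7770, i.e. 0.78 to 2 decimal places.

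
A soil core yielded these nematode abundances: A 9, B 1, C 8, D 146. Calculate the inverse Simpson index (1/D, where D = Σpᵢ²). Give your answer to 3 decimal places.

1.253

Total N = 9+1+8+146 = 164, so the proportions are 0.054878, 0.006098, 0.04878, 0.890244 (working shown to 6 dp, full precision carried).
D = 0.054878² + 0.006098² + 0.04878² + 0.890244² = 0.003012 + 0.000037 + 0.002380 + 0.792534 = 0.797963.
So 1/D = 1.25319, i.e. 1.253 to 3 decimal places.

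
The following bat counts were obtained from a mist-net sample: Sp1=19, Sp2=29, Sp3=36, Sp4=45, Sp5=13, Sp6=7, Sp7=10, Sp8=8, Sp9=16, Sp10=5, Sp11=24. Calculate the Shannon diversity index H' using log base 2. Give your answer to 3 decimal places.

3.174

Total N = 19+29+36+45+13+7+10+8+16+5+24 = 212, so the proportions are 0.08962, 0.13679, 0.16981, 0.21226, 0.06132, 0.03302, 0.04717, 0.03774, 0.07547, 0.02358, 0.11321 (working shown to 5 dp, full precision carried).
Each pᵢ log₂ pᵢ term: 0.08962×(-3.47999)=-0.31189, 0.13679×(-2.86994)=-0.39259, 0.16981×(-2.55800)=-0.43438, 0.21226×(-2.23607)=-0.47464, 0.06132×(-4.02748)=-0.24697, 0.03302×(-4.92057)=-0.16247, 0.04717×(-4.40599)=-0.20783, 0.03774×(-4.72792)=-0.17841, 0.07547×(-3.72792)=-0.28135, 0.02358×(-5.40599)=-0.12750, 0.11321×(-3.14296)=-0.35581.
Sum = -3.17383, so H' = 3.174.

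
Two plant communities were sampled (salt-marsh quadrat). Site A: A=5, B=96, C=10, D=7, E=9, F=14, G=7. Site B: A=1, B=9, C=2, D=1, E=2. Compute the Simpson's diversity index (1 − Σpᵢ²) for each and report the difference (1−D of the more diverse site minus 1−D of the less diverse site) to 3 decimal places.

0.039

Site A: N=148, proportions 0.03378, 0.64865, 0.06757, 0.0473, 0.06081, 0.09459, 0.0473, giving 1−D = 0.55643 (working shown to 5 dp, full precision carried).
Site B: N=15, proportions 0.06667, 0.6, 0.13333, 0.06667, 0.13333, giving 1−D = 0.59556.
Difference = |0.55643 − 0.59556| = 0.03913, i.e. 0.039 to 3 decimal places.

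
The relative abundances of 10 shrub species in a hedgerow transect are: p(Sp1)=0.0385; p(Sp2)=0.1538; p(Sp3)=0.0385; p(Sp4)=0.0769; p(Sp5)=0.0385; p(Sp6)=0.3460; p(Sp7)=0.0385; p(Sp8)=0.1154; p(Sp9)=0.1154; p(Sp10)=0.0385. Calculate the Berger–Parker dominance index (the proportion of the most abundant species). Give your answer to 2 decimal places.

0.35

The largest proportion is 0.346, i.e. d = 0.35 to 2 decimal places.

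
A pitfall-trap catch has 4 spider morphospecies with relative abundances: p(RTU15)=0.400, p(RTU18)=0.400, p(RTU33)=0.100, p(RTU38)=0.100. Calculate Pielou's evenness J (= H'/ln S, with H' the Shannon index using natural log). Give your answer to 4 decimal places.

H' = −Σ pᵢ ln pᵢ = −((-0.366516) + (-0.366516) + (-0.230259) + (-0.230259)) = 1.193550 (working shown to 6 dp, full precision carried).
With S = 4 species, ln S = 1.386294, so J = 1.193550/1.386294 = 0.860964, i.e. 0.8610 to 4 decimal places.

0.8610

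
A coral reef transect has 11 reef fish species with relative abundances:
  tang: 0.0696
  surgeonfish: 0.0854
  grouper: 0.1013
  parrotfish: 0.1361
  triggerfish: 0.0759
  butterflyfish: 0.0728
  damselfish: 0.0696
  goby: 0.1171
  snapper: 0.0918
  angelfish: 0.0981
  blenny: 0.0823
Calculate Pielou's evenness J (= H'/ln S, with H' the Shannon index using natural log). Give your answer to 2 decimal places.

H' = −Σ pᵢ ln pᵢ = −((-0.1855) + (-0.2101) + (-0.2319) + (-0.2714) + (-0.1957) + (-0.1907) + (-0.1855) + (-0.2511) + (-0.2192) + (-0.2278) + (-0.2055)) = 2.3746 (working shown to 4 dp, full precision carried).
With S = 11 species, ln S = 2.3979, so J = 2.3746/2.3979 = 0.9903, i.e. 0.99 to 2 decimal places.

0.99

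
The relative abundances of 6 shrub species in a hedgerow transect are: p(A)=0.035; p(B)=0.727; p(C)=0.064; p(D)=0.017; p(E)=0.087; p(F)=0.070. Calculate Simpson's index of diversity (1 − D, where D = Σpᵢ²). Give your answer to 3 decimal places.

D = 0.035² + 0.727² + 0.064² + 0.017² + 0.087² + 0.07² = 0.00123 + 0.52853 + 0.00410 + 0.00029 + 0.00757 + 0.00490 = 0.54661 (working shown to 5 dp, full precision carried).
So 1 − D = 0.45339, i.e. 0.453 to 3 decimal places.

0.453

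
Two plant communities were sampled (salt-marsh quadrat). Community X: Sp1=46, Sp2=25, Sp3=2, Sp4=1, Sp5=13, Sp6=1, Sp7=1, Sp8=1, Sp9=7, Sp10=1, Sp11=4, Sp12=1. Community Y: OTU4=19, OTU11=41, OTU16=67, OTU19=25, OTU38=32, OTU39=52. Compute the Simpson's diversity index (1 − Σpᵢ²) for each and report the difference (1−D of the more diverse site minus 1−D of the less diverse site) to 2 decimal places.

Community X: N=103, proportions 0.446602, 0.242718, 0.019417, 0.009709, 0.126214, 0.009709, 0.009709, 0.009709, 0.067961, 0.009709, 0.038835, 0.009709, giving 1−D = 0.718635 (working shown to 6 dp, full precision carried).
Community Y: N=236, proportions 0.080508, 0.173729, 0.283898, 0.105932, 0.135593, 0.220339, giving 1−D = 0.804582.
Difference = |0.718635 − 0.804582| = 0.085947, i.e. 0.09 to 2 decimal places.

0.09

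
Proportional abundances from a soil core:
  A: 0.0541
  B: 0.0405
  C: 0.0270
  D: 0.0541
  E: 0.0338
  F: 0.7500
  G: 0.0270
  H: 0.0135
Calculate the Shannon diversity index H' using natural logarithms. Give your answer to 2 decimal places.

Each pᵢ ln pᵢ term (working shown to 4 dp, full precision carried): 0.0541×(-2.9169)=-0.1578, 0.0405×(-3.2065)=-0.1299, 0.027×(-3.6119)=-0.0975, 0.0541×(-2.9169)=-0.1578, 0.0338×(-3.3873)=-0.1145, 0.75×(-0.2877)=-0.2158, 0.027×(-3.6119)=-0.0975, 0.0135×(-4.3051)=-0.0581.
Sum = -1.0289, so H' = 1.03.

1.03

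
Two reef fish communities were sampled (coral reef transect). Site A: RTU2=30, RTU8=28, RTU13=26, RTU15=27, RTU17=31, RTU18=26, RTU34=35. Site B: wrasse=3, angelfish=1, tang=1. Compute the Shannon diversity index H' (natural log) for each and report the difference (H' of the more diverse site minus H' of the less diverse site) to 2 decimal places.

Site A: N=203, proportions 0.1478, 0.1379, 0.1281, 0.133, 0.1527, 0.1281, 0.1724, giving H' = 1.9406 (working shown to 4 dp, full precision carried).
Site B: N=5, proportions 0.6, 0.2, 0.2, giving H' = 0.9503.
Difference = |1.9406 − 0.9503| = 0.9903, i.e. 0.99 to 2 decimal places.

0.99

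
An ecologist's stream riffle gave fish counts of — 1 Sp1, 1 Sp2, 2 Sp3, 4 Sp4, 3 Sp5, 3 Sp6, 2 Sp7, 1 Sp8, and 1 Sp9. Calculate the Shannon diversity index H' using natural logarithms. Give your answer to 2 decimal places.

Total N = 1+1+2+4+3+3+2+1+1 = 18, so the proportions are 0.0556, 0.0556, 0.1111, 0.2222, 0.1667, 0.1667, 0.1111, 0.0556, 0.0556 (working shown to 4 dp, full precision carried).
Each pᵢ ln pᵢ term: 0.0556×(-2.8904)=-0.1606, 0.0556×(-2.8904)=-0.1606, 0.1111×(-2.1972)=-0.2441, 0.2222×(-1.5041)=-0.3342, 0.1667×(-1.7918)=-0.2986, 0.1667×(-1.7918)=-0.2986, 0.1111×(-2.1972)=-0.2441, 0.0556×(-2.8904)=-0.1606, 0.0556×(-2.8904)=-0.1606.
Sum = -2.0621, so H' = 2.06.

2.06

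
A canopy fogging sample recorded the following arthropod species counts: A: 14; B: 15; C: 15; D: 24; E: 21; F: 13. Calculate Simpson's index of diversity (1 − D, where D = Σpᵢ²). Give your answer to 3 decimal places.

0.824

Total N = 14+15+15+24+21+13 = 102, so the proportions are 0.13725, 0.14706, 0.14706, 0.23529, 0.20588, 0.12745 (working shown to 5 dp, full precision carried).
D = 0.13725² + 0.14706² + 0.14706² + 0.23529² + 0.20588² + 0.12745² = 0.01884 + 0.02163 + 0.02163 + 0.05536 + 0.04239 + 0.01624 = 0.17609.
So 1 − D = 0.82391, i.e. 0.824 to 3 decimal places.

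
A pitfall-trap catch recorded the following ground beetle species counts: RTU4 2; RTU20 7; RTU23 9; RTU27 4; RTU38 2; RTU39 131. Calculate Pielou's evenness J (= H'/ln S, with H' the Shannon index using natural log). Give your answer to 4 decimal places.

0.3650

Total N = 2+7+9+4+2+131 = 155, so the proportions are 0.012903, 0.045161, 0.058065, 0.025806, 0.012903, 0.845161 (working shown to 6 dp, full precision carried).
H' = −Σ pᵢ ln pᵢ = −((-0.056133) + (-0.139888) + (-0.165263) + (-0.094378) + (-0.056133) + (-0.142180)) = 0.653973.
With S = 6 species, ln S = 1.791759, so J = 0.653973/1.791759 = 0.364990, i.e. 0.3650 to 4 decimal places.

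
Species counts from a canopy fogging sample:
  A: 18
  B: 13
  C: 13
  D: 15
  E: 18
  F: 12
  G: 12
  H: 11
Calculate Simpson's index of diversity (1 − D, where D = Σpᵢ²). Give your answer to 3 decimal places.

0.871

Total N = 18+13+13+15+18+12+12+11 = 112, so the proportions are 0.16071, 0.11607, 0.11607, 0.13393, 0.16071, 0.10714, 0.10714, 0.09821 (working shown to 5 dp, full precision carried).
D = 0.16071² + 0.11607² + 0.11607² + 0.13393² + 0.16071² + 0.10714² + 0.10714² + 0.09821² = 0.02583 + 0.01347 + 0.01347 + 0.01794 + 0.02583 + 0.01148 + 0.01148 + 0.00965 = 0.12915.
So 1 − D = 0.87085, i.e. 0.871 to 3 decimal places.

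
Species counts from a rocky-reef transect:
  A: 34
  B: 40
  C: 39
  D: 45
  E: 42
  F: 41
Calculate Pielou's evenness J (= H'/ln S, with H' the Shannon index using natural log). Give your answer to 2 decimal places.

1.00

Total N = 34+40+39+45+42+41 = 241, so the proportions are 0.1411, 0.166, 0.1618, 0.1867, 0.1743, 0.1701 (working shown to 4 dp, full precision carried).
H' = −Σ pᵢ ln pᵢ = −((-0.2763) + (-0.2981) + (-0.2947) + (-0.3133) + (-0.3045) + (-0.3013)) = 1.7882.
With S = 6 species, ln S = 1.7918, so J = 1.7882/1.7918 = 0.9980, i.e. 1.00 to 2 decimal places.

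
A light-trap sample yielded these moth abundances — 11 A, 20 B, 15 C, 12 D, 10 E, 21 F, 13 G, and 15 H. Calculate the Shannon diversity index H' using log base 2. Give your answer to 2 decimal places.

Total N = 11+20+15+12+10+21+13+15 = 117, so the proportions are 0.094, 0.1709, 0.1282, 0.1026, 0.0855, 0.1795, 0.1111, 0.1282 (working shown to 4 dp, full precision carried).
Each pᵢ log₂ pᵢ term: 0.094×(-3.4109)=-0.3207, 0.1709×(-2.5484)=-0.4356, 0.1282×(-2.9635)=-0.3799, 0.1026×(-3.2854)=-0.3370, 0.0855×(-3.5484)=-0.3033, 0.1795×(-2.4780)=-0.4448, 0.1111×(-3.1699)=-0.3522, 0.1282×(-2.9635)=-0.3799.
Sum = -2.9534, so H' = 2.95.

2.95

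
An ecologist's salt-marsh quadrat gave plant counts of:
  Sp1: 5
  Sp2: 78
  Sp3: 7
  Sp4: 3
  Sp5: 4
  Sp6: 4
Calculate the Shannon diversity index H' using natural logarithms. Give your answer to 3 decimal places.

0.894

Total N = 5+78+7+3+4+4 = 101, so the proportions are 0.0495, 0.77228, 0.06931, 0.0297, 0.0396, 0.0396 (working shown to 5 dp, full precision carried).
Each pᵢ ln pᵢ term: 0.0495×(-3.00568)=-0.14880, 0.77228×(-0.25841)=-0.19957, 0.06931×(-2.66921)=-0.18499, 0.0297×(-3.51651)=-0.10445, 0.0396×(-3.22883)=-0.12787, 0.0396×(-3.22883)=-0.12787.
Sum = -0.89356, so H' = 0.894.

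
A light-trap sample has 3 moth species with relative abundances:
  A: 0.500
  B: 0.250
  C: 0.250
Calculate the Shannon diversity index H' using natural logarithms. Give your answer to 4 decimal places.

1.0397

Each pᵢ ln pᵢ term (working shown to 6 dp, full precision carried): 0.5×(-0.693147)=-0.346574, 0.25×(-1.386294)=-0.346574, 0.25×(-1.386294)=-0.346574.
Sum = -1.039721, so H' = 1.0397.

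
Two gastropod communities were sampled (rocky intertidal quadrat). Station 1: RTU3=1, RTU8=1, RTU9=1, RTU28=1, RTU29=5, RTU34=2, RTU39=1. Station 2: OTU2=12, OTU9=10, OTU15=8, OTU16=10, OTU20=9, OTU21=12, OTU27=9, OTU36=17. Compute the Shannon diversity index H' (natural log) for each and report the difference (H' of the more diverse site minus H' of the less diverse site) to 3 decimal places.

0.353

Station 1: N=12, proportions 0.08333, 0.08333, 0.08333, 0.08333, 0.41667, 0.16667, 0.08333, giving H' = 1.69878 (working shown to 5 dp, full precision carried).
Station 2: N=87, proportions 0.13793, 0.11494, 0.09195, 0.11494, 0.10345, 0.13793, 0.10345, 0.1954, giving H' = 2.05166.
Difference = |1.69878 − 2.05166| = 0.35288, i.e. 0.353 to 3 decimal places.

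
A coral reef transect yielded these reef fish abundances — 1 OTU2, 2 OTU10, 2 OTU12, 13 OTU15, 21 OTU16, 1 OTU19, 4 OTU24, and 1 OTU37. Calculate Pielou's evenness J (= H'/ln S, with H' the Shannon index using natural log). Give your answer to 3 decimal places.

0.702

Total N = 1+2+2+13+21+1+4+1 = 45, so the proportions are 0.02222, 0.04444, 0.04444, 0.28889, 0.46667, 0.02222, 0.08889, 0.02222 (working shown to 5 dp, full precision carried).
H' = −Σ pᵢ ln pᵢ = −((-0.08459) + (-0.13838) + (-0.13838) + (-0.35872) + (-0.35567) + (-0.08459) + (-0.21514) + (-0.08459)) = 1.46006.
With S = 8 species, ln S = 2.07944, so J = 1.46006/2.07944 = 0.70214, i.e. 0.702 to 3 decimal places.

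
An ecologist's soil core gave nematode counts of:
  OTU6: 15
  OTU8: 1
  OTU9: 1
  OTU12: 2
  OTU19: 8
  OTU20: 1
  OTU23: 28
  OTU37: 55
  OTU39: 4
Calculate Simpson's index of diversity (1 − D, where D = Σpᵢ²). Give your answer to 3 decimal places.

Total N = 15+1+1+2+8+1+28+55+4 = 115, so the proportions are 0.13043, 0.0087, 0.0087, 0.01739, 0.06957, 0.0087, 0.24348, 0.47826, 0.03478 (working shown to 5 dp, full precision carried).
D = 0.13043² + 0.0087² + 0.0087² + 0.01739² + 0.06957² + 0.0087² + 0.24348² + 0.47826² + 0.03478² = 0.01701 + 0.00008 + 0.00008 + 0.00030 + 0.00484 + 0.00008 + 0.05928 + 0.22873 + 0.00121 = 0.31161.
So 1 − D = 0.68839, i.e. 0.688 to 3 decimal places.

0.688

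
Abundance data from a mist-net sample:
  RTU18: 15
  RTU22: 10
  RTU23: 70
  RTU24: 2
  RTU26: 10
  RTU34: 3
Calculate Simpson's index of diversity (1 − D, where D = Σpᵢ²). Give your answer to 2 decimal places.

0.56

Total N = 15+10+70+2+10+3 = 110, so the proportions are 0.1364, 0.0909, 0.6364, 0.0182, 0.0909, 0.0273 (working shown to 4 dp, full precision carried).
D = 0.1364² + 0.0909² + 0.6364² + 0.0182² + 0.0909² + 0.0273² = 0.0186 + 0.0083 + 0.4050 + 0.0003 + 0.0083 + 0.0007 = 0.4412.
So 1 − D = 0.5588, i.e. 0.56 to 2 decimal places.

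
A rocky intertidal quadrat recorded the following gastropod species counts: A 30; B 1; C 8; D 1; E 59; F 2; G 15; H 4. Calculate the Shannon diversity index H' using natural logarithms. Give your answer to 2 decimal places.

1.40

Total N = 30+1+8+1+59+2+15+4 = 120, so the proportions are 0.25, 0.0083, 0.0667, 0.0083, 0.4917, 0.0167, 0.125, 0.0333 (working shown to 4 dp, full precision carried).
Each pᵢ ln pᵢ term: 0.25×(-1.3863)=-0.3466, 0.0083×(-4.7875)=-0.0399, 0.0667×(-2.7081)=-0.1805, 0.0083×(-4.7875)=-0.0399, 0.4917×(-0.7100)=-0.3491, 0.0167×(-4.0943)=-0.0682, 0.125×(-2.0794)=-0.2599, 0.0333×(-3.4012)=-0.1134.
Sum = -1.3975, so H' = 1.40.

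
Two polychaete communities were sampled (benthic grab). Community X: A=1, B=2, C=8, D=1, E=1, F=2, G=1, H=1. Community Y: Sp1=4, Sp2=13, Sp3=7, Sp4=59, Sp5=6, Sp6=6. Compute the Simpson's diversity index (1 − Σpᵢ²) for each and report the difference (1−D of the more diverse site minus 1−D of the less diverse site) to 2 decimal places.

0.15

Community X: N=17, proportions 0.0588, 0.1176, 0.4706, 0.0588, 0.0588, 0.1176, 0.0588, 0.0588, giving 1−D = 0.7336 (working shown to 4 dp, full precision carried).
Community Y: N=95, proportions 0.0421, 0.1368, 0.0737, 0.6211, 0.0632, 0.0632, giving 1−D = 0.5804.
Difference = |0.7336 − 0.5804| = 0.1532, i.e. 0.15 to 2 decimal places.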